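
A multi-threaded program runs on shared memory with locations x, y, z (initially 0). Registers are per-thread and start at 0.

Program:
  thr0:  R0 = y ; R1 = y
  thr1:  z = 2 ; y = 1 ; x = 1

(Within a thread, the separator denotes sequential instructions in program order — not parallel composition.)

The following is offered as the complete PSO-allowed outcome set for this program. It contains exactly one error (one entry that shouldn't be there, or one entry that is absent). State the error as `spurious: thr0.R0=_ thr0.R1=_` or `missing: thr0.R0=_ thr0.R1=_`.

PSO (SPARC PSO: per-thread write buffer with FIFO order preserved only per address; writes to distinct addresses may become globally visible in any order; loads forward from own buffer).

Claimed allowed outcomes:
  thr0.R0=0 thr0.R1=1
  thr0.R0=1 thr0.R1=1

outcome vector order: (thr0.R0,thr0.R1)
PSO (3): (0,0) (0,1) (1,1)
PSO∖claimed = {(0,0)}

missing: thr0.R0=0 thr0.R1=0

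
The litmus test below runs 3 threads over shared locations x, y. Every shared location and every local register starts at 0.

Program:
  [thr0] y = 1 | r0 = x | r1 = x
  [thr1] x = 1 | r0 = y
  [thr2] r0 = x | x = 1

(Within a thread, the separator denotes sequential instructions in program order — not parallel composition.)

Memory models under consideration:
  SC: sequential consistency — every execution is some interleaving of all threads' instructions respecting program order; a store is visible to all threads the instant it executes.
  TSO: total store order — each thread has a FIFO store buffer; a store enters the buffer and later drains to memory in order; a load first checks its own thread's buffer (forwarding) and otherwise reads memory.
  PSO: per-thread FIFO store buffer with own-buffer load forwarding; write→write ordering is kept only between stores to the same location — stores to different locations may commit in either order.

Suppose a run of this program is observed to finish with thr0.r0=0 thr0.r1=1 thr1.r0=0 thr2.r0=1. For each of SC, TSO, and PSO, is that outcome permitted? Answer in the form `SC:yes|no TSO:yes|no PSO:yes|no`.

outcome vector order: (thr0.r0,thr0.r1,thr1.r0,thr2.r0)
SC (8): <0 0 1 0>, <0 0 1 1>, <0 1 1 0>, <0 1 1 1>, <1 1 0 0>, <1 1 0 1>, <1 1 1 0>, <1 1 1 1>
TSO (12): <0 0 0 0>, <0 0 0 1>, <0 0 1 0>, <0 0 1 1>, <0 1 0 0>, <0 1 0 1>, <0 1 1 0>, <0 1 1 1>, <1 1 0 0>, <1 1 0 1>, <1 1 1 0>, <1 1 1 1>
PSO (12): <0 0 0 0>, <0 0 0 1>, <0 0 1 0>, <0 0 1 1>, <0 1 0 0>, <0 1 0 1>, <0 1 1 0>, <0 1 1 1>, <1 1 0 0>, <1 1 0 1>, <1 1 1 0>, <1 1 1 1>
target <0 1 0 1> ∈ {TSO,PSO}

SC:no TSO:yes PSO:yes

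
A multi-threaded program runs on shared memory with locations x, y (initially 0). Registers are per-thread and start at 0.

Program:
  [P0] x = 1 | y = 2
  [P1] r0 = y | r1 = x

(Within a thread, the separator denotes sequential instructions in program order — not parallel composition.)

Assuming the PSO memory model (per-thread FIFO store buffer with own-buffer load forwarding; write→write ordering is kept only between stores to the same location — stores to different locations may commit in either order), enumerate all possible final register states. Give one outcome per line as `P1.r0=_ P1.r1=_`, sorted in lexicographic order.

outcome vector order: (P1.r0,P1.r1)
|PSO outcomes| = 4

P1.r0=0 P1.r1=0
P1.r0=0 P1.r1=1
P1.r0=2 P1.r1=0
P1.r0=2 P1.r1=1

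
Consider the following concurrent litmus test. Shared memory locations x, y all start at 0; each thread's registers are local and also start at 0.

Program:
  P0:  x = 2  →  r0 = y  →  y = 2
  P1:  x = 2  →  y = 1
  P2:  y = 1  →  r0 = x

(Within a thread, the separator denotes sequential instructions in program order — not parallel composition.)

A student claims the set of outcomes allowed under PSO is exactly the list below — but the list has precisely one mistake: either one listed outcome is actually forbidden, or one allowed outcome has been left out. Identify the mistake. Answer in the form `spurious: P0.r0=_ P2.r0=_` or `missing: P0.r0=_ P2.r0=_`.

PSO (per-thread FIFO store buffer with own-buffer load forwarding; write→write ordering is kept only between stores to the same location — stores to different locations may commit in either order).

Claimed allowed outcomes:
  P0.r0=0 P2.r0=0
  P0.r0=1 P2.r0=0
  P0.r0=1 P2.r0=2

missing: P0.r0=0 P2.r0=2

outcome vector order: (P0.r0,P2.r0)
PSO: 4 outcomes — {00, 02, 10, 12}
PSO∖claimed = {02}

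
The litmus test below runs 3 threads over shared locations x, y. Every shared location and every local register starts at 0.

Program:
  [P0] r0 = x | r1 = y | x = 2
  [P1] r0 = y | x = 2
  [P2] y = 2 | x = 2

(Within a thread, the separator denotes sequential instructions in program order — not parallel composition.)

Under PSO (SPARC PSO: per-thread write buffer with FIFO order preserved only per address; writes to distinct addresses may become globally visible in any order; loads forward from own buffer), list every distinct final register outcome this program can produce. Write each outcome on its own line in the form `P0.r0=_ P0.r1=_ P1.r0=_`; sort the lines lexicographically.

outcome vector order: (P0.r0,P0.r1,P1.r0)
|PSO outcomes| = 8

P0.r0=0 P0.r1=0 P1.r0=0
P0.r0=0 P0.r1=0 P1.r0=2
P0.r0=0 P0.r1=2 P1.r0=0
P0.r0=0 P0.r1=2 P1.r0=2
P0.r0=2 P0.r1=0 P1.r0=0
P0.r0=2 P0.r1=0 P1.r0=2
P0.r0=2 P0.r1=2 P1.r0=0
P0.r0=2 P0.r1=2 P1.r0=2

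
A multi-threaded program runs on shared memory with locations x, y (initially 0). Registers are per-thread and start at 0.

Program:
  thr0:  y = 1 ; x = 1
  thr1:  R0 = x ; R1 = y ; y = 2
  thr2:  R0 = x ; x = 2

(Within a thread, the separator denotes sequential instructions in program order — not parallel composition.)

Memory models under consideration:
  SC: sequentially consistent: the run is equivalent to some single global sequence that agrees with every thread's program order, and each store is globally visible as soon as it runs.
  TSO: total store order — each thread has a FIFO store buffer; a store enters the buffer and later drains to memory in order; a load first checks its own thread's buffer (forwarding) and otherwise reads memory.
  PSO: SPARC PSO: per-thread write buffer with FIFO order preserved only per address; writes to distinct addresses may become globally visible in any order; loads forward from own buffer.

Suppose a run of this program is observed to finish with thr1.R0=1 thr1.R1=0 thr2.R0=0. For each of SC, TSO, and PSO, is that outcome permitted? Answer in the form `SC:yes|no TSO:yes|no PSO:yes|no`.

outcome vector order: (thr1.R0,thr1.R1,thr2.R0)
SC (9): 0/0/0; 0/0/1; 0/1/0; 0/1/1; 1/1/0; 1/1/1; 2/0/0; 2/1/0; 2/1/1
TSO (9): 0/0/0; 0/0/1; 0/1/0; 0/1/1; 1/1/0; 1/1/1; 2/0/0; 2/1/0; 2/1/1
PSO (12): 0/0/0; 0/0/1; 0/1/0; 0/1/1; 1/0/0; 1/0/1; 1/1/0; 1/1/1; 2/0/0; 2/0/1; 2/1/0; 2/1/1
target 1/0/0 ∈ {PSO}

SC:no TSO:no PSO:yes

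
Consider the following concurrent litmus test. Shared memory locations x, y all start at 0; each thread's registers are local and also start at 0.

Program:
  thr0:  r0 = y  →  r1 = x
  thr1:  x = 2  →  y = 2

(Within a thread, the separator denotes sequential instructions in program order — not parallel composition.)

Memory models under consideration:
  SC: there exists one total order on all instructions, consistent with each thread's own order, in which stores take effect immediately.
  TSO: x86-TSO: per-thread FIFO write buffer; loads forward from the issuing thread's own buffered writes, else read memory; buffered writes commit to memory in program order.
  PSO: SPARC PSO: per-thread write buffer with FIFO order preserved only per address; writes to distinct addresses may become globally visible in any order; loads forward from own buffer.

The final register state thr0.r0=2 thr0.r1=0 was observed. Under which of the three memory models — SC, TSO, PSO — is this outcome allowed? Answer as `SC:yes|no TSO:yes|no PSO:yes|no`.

SC:no TSO:no PSO:yes

outcome vector order: (thr0.r0,thr0.r1)
SC (3): <0 0>; <0 2>; <2 2>
TSO (3): <0 0>; <0 2>; <2 2>
PSO (4): <0 0>; <0 2>; <2 0>; <2 2>
target <2 0> ∈ {PSO}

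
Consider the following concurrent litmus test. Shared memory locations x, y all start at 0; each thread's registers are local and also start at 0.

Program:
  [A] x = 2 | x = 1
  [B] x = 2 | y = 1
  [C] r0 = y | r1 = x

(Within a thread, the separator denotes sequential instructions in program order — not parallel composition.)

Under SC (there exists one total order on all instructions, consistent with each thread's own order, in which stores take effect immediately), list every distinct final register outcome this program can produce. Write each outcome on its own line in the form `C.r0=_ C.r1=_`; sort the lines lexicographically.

C.r0=0 C.r1=0
C.r0=0 C.r1=1
C.r0=0 C.r1=2
C.r0=1 C.r1=1
C.r0=1 C.r1=2

outcome vector order: (C.r0,C.r1)
|SC outcomes| = 5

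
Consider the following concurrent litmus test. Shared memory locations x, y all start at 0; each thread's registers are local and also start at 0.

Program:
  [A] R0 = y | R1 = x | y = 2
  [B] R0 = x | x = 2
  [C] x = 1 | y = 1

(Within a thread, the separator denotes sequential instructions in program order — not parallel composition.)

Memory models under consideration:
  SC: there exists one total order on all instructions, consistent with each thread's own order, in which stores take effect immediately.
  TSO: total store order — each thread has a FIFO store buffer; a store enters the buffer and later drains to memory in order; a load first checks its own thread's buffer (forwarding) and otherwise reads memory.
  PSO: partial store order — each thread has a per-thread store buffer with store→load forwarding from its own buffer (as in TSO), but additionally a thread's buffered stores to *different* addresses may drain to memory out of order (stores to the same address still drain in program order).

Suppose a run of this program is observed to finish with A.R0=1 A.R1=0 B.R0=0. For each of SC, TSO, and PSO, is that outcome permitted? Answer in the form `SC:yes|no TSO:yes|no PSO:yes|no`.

SC:no TSO:no PSO:yes

outcome vector order: (A.R0,A.R1,B.R0)
under SC → 000, 001, 010, 011, 020, 021, 110, 111, 120, 121
under TSO → 000, 001, 010, 011, 020, 021, 110, 111, 120, 121
under PSO → 000, 001, 010, 011, 020, 021, 100, 101, 110, 111, 120, 121
target 100 ∈ {PSO}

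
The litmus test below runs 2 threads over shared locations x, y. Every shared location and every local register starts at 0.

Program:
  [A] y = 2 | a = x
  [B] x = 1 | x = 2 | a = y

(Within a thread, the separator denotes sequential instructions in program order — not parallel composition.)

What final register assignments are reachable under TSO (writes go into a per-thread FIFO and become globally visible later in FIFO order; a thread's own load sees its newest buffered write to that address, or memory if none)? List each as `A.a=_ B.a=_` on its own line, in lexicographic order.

A.a=0 B.a=0
A.a=0 B.a=2
A.a=1 B.a=0
A.a=1 B.a=2
A.a=2 B.a=0
A.a=2 B.a=2

outcome vector order: (A.a,B.a)
|TSO outcomes| = 6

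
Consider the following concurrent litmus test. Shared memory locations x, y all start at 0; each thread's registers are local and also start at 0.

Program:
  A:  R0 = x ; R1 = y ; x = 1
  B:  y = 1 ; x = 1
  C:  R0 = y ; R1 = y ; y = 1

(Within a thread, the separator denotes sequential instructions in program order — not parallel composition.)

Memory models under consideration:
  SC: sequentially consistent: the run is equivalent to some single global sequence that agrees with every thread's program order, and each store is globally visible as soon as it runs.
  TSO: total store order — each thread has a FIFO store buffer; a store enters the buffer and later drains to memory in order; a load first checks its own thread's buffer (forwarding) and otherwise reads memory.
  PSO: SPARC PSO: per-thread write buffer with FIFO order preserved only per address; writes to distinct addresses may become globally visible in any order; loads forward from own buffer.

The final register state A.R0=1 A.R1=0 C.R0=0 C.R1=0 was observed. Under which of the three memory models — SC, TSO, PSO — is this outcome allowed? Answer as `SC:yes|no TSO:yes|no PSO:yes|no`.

outcome vector order: (A.R0,A.R1,C.R0,C.R1)
SC (9): (0,0,0,0); (0,0,0,1); (0,0,1,1); (0,1,0,0); (0,1,0,1); (0,1,1,1); (1,1,0,0); (1,1,0,1); (1,1,1,1)
TSO (9): (0,0,0,0); (0,0,0,1); (0,0,1,1); (0,1,0,0); (0,1,0,1); (0,1,1,1); (1,1,0,0); (1,1,0,1); (1,1,1,1)
PSO (12): (0,0,0,0); (0,0,0,1); (0,0,1,1); (0,1,0,0); (0,1,0,1); (0,1,1,1); (1,0,0,0); (1,0,0,1); (1,0,1,1); (1,1,0,0); (1,1,0,1); (1,1,1,1)
target (1,0,0,0) ∈ {PSO}

SC:no TSO:no PSO:yes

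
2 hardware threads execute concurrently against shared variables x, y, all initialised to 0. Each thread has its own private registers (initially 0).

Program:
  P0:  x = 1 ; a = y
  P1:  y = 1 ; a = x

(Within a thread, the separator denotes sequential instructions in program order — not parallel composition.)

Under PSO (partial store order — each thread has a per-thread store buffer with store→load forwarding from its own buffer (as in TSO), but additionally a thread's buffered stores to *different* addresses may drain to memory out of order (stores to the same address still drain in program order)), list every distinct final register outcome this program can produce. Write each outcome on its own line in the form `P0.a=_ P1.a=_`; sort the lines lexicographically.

P0.a=0 P1.a=0
P0.a=0 P1.a=1
P0.a=1 P1.a=0
P0.a=1 P1.a=1

outcome vector order: (P0.a,P1.a)
|PSO outcomes| = 4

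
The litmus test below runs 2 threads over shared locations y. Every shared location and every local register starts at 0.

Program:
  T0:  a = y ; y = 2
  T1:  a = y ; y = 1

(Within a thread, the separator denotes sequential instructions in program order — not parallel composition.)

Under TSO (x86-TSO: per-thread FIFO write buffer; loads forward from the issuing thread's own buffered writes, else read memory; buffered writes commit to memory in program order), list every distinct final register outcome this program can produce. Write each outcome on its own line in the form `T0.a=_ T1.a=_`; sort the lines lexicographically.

T0.a=0 T1.a=0
T0.a=0 T1.a=2
T0.a=1 T1.a=0

outcome vector order: (T0.a,T1.a)
|TSO outcomes| = 3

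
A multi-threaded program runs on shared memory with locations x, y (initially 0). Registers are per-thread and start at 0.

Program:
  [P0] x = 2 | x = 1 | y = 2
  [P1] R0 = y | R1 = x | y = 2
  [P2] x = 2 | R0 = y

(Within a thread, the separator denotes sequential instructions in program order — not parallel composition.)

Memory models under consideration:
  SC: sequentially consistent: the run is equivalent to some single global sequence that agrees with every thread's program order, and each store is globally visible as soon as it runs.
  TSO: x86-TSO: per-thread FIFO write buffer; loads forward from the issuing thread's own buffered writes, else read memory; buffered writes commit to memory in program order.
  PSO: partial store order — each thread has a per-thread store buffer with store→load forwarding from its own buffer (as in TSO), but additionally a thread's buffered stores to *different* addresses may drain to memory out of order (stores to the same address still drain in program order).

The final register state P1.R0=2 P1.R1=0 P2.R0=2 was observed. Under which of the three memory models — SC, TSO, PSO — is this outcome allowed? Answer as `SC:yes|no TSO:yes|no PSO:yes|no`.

SC:no TSO:no PSO:yes

outcome vector order: (P1.R0,P1.R1,P2.R0)
SC (10): 0/0/0, 0/0/2, 0/1/0, 0/1/2, 0/2/0, 0/2/2, 2/1/0, 2/1/2, 2/2/0, 2/2/2
TSO (10): 0/0/0, 0/0/2, 0/1/0, 0/1/2, 0/2/0, 0/2/2, 2/1/0, 2/1/2, 2/2/0, 2/2/2
PSO (12): 0/0/0, 0/0/2, 0/1/0, 0/1/2, 0/2/0, 0/2/2, 2/0/0, 2/0/2, 2/1/0, 2/1/2, 2/2/0, 2/2/2
target 2/0/2 ∈ {PSO}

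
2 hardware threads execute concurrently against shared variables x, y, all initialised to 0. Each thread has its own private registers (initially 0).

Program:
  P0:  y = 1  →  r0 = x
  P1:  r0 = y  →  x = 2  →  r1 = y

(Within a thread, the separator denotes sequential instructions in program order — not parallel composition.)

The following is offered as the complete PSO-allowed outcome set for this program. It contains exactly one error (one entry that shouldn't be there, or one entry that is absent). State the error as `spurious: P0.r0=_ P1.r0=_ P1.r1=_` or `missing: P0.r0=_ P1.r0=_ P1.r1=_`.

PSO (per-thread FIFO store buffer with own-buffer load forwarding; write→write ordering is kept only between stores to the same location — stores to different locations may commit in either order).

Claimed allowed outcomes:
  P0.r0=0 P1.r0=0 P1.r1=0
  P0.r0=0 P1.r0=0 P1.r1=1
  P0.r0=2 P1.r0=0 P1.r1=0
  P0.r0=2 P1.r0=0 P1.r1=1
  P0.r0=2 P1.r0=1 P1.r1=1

missing: P0.r0=0 P1.r0=1 P1.r1=1

outcome vector order: (P0.r0,P1.r0,P1.r1)
under PSO → 000, 001, 011, 200, 201, 211
PSO∖claimed = {011}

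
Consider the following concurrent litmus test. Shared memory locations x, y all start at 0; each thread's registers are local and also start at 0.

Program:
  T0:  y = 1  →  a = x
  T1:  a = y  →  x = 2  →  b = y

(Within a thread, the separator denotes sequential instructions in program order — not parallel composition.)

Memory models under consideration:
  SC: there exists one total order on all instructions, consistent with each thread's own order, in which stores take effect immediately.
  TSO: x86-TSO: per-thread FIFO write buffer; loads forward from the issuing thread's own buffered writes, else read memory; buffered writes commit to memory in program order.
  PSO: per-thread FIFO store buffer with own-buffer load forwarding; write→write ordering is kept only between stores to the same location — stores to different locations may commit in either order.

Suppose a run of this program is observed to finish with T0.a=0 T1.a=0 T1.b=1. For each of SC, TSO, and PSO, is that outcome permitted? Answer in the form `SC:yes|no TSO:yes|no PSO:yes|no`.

outcome vector order: (T0.a,T1.a,T1.b)
SC: 5 outcomes — {(0,0,1) (0,1,1) (2,0,0) (2,0,1) (2,1,1)}
TSO: 6 outcomes — {(0,0,0) (0,0,1) (0,1,1) (2,0,0) (2,0,1) (2,1,1)}
PSO: 6 outcomes — {(0,0,0) (0,0,1) (0,1,1) (2,0,0) (2,0,1) (2,1,1)}
target (0,0,1) ∈ {SC,TSO,PSO}

SC:yes TSO:yes PSO:yes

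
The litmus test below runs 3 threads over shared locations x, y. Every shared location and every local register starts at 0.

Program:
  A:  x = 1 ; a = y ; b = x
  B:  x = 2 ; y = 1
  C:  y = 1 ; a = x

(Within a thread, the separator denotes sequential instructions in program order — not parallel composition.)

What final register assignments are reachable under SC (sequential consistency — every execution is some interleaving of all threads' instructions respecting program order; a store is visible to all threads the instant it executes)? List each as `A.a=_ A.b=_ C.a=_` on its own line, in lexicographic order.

outcome vector order: (A.a,A.b,C.a)
|SC outcomes| = 10

A.a=0 A.b=1 C.a=1
A.a=0 A.b=1 C.a=2
A.a=0 A.b=2 C.a=1
A.a=0 A.b=2 C.a=2
A.a=1 A.b=1 C.a=0
A.a=1 A.b=1 C.a=1
A.a=1 A.b=1 C.a=2
A.a=1 A.b=2 C.a=0
A.a=1 A.b=2 C.a=1
A.a=1 A.b=2 C.a=2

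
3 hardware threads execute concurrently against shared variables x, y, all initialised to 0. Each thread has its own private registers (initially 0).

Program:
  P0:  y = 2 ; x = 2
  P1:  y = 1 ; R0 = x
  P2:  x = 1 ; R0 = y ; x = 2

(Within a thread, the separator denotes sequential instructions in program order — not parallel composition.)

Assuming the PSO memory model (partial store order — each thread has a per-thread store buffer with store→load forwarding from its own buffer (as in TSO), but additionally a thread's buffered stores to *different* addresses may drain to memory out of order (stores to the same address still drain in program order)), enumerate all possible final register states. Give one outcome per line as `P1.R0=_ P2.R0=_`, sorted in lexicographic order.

outcome vector order: (P1.R0,P2.R0)
|PSO outcomes| = 9

P1.R0=0 P2.R0=0
P1.R0=0 P2.R0=1
P1.R0=0 P2.R0=2
P1.R0=1 P2.R0=0
P1.R0=1 P2.R0=1
P1.R0=1 P2.R0=2
P1.R0=2 P2.R0=0
P1.R0=2 P2.R0=1
P1.R0=2 P2.R0=2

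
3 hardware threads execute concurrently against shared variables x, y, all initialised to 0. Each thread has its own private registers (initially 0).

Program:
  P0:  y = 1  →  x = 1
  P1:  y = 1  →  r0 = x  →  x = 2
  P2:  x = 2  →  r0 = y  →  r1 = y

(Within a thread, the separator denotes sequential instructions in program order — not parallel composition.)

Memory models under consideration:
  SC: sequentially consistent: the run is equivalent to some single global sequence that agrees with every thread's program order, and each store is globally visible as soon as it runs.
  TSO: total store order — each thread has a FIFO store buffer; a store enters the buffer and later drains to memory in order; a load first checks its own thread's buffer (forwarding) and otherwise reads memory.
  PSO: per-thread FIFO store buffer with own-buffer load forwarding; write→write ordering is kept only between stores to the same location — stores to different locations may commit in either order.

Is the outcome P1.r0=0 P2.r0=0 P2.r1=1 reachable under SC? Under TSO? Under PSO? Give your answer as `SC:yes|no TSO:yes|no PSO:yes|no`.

SC:no TSO:yes PSO:yes

outcome vector order: (P1.r0,P2.r0,P2.r1)
SC (7): 011; 100; 101; 111; 200; 201; 211
TSO (9): 000; 001; 011; 100; 101; 111; 200; 201; 211
PSO (9): 000; 001; 011; 100; 101; 111; 200; 201; 211
target 001 ∈ {TSO,PSO}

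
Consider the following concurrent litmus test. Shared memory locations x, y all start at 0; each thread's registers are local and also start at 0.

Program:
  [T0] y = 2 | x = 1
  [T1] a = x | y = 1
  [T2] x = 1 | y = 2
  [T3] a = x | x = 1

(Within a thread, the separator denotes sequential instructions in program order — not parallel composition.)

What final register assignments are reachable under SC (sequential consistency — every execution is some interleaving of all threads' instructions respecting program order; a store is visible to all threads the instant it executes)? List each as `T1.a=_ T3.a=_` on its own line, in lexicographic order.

T1.a=0 T3.a=0
T1.a=0 T3.a=1
T1.a=1 T3.a=0
T1.a=1 T3.a=1

outcome vector order: (T1.a,T3.a)
|SC outcomes| = 4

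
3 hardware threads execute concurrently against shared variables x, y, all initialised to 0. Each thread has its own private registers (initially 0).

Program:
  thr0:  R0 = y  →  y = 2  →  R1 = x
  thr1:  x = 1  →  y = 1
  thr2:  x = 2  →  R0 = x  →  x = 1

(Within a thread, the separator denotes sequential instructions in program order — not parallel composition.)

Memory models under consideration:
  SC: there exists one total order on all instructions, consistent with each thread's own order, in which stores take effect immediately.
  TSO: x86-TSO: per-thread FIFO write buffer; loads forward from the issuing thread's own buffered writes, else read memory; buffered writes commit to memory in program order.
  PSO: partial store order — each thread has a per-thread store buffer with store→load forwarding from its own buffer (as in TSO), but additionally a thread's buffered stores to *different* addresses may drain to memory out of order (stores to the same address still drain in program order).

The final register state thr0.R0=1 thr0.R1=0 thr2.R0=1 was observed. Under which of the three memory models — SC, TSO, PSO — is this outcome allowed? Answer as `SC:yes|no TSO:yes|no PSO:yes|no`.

outcome vector order: (thr0.R0,thr0.R1,thr2.R0)
under SC → <0 0 1> <0 0 2> <0 1 1> <0 1 2> <0 2 1> <0 2 2> <1 1 1> <1 1 2> <1 2 2>
under TSO → <0 0 1> <0 0 2> <0 1 1> <0 1 2> <0 2 1> <0 2 2> <1 1 1> <1 1 2> <1 2 2>
under PSO → <0 0 1> <0 0 2> <0 1 1> <0 1 2> <0 2 1> <0 2 2> <1 0 1> <1 0 2> <1 1 1> <1 1 2> <1 2 1> <1 2 2>
target <1 0 1> ∈ {PSO}

SC:no TSO:no PSO:yes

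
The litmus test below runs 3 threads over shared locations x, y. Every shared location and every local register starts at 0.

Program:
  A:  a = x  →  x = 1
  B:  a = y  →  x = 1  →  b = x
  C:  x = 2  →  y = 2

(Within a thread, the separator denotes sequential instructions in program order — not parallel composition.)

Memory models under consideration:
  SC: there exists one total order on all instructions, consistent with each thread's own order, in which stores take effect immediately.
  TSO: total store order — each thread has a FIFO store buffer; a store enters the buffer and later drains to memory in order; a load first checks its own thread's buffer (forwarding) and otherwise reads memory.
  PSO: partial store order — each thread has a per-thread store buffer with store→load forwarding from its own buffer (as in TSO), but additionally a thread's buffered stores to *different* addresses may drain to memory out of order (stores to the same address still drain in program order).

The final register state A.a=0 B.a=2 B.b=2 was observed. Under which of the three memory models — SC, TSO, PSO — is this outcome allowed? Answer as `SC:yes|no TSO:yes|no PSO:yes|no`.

SC:no TSO:no PSO:yes

outcome vector order: (A.a,B.a,B.b)
[SC] allowed = {(0,0,1), (0,0,2), (0,2,1), (1,0,1), (1,0,2), (1,2,1), (2,0,1), (2,0,2), (2,2,1)}
[TSO] allowed = {(0,0,1), (0,0,2), (0,2,1), (1,0,1), (1,0,2), (1,2,1), (2,0,1), (2,0,2), (2,2,1)}
[PSO] allowed = {(0,0,1), (0,0,2), (0,2,1), (0,2,2), (1,0,1), (1,0,2), (1,2,1), (1,2,2), (2,0,1), (2,0,2), (2,2,1), (2,2,2)}
target (0,2,2) ∈ {PSO}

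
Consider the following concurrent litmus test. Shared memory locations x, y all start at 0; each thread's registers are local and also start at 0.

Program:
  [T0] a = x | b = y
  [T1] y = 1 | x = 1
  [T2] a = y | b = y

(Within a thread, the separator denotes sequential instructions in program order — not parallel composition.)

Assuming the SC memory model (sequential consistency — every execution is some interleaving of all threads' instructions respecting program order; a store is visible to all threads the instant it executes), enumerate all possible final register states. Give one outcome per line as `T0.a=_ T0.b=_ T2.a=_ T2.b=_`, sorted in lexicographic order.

outcome vector order: (T0.a,T0.b,T2.a,T2.b)
|SC outcomes| = 9

T0.a=0 T0.b=0 T2.a=0 T2.b=0
T0.a=0 T0.b=0 T2.a=0 T2.b=1
T0.a=0 T0.b=0 T2.a=1 T2.b=1
T0.a=0 T0.b=1 T2.a=0 T2.b=0
T0.a=0 T0.b=1 T2.a=0 T2.b=1
T0.a=0 T0.b=1 T2.a=1 T2.b=1
T0.a=1 T0.b=1 T2.a=0 T2.b=0
T0.a=1 T0.b=1 T2.a=0 T2.b=1
T0.a=1 T0.b=1 T2.a=1 T2.b=1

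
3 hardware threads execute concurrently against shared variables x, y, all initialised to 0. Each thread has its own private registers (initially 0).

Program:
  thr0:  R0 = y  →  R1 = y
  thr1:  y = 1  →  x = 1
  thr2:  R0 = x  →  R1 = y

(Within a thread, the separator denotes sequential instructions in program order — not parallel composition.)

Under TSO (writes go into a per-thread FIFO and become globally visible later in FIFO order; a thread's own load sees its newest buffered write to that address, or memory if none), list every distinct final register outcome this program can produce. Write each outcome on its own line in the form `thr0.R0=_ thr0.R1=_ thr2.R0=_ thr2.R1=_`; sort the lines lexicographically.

outcome vector order: (thr0.R0,thr0.R1,thr2.R0,thr2.R1)
|TSO outcomes| = 9

thr0.R0=0 thr0.R1=0 thr2.R0=0 thr2.R1=0
thr0.R0=0 thr0.R1=0 thr2.R0=0 thr2.R1=1
thr0.R0=0 thr0.R1=0 thr2.R0=1 thr2.R1=1
thr0.R0=0 thr0.R1=1 thr2.R0=0 thr2.R1=0
thr0.R0=0 thr0.R1=1 thr2.R0=0 thr2.R1=1
thr0.R0=0 thr0.R1=1 thr2.R0=1 thr2.R1=1
thr0.R0=1 thr0.R1=1 thr2.R0=0 thr2.R1=0
thr0.R0=1 thr0.R1=1 thr2.R0=0 thr2.R1=1
thr0.R0=1 thr0.R1=1 thr2.R0=1 thr2.R1=1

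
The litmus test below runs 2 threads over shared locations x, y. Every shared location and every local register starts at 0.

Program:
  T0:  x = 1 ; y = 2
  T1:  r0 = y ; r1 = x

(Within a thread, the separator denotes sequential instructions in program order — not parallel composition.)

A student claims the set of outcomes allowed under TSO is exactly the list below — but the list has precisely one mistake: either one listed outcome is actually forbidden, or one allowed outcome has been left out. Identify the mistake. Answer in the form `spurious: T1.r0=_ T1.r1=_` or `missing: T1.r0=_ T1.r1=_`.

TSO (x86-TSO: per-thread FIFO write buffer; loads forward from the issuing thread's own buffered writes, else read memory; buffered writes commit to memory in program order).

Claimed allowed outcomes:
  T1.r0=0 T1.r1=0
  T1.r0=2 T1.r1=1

missing: T1.r0=0 T1.r1=1

outcome vector order: (T1.r0,T1.r1)
under TSO → 00; 01; 21
TSO∖claimed = {01}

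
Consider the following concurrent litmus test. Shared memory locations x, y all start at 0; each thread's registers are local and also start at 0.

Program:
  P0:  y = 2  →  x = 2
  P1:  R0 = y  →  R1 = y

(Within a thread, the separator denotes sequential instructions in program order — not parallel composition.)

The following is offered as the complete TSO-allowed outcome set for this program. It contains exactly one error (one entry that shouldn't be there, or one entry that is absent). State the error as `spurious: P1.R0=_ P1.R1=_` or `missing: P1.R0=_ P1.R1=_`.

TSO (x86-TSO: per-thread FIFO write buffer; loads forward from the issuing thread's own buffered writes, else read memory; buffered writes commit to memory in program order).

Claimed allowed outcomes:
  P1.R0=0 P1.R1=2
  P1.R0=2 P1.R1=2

outcome vector order: (P1.R0,P1.R1)
TSO (3): 00, 02, 22
TSO∖claimed = {00}

missing: P1.R0=0 P1.R1=0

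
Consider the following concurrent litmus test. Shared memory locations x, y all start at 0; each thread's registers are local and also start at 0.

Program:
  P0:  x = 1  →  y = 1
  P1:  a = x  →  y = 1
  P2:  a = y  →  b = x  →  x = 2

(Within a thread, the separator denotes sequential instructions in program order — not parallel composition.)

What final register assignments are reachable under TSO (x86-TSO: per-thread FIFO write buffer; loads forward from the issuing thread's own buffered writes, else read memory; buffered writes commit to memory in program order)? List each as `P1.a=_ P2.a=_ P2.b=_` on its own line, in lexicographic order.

outcome vector order: (P1.a,P2.a,P2.b)
|TSO outcomes| = 10

P1.a=0 P2.a=0 P2.b=0
P1.a=0 P2.a=0 P2.b=1
P1.a=0 P2.a=1 P2.b=0
P1.a=0 P2.a=1 P2.b=1
P1.a=1 P2.a=0 P2.b=0
P1.a=1 P2.a=0 P2.b=1
P1.a=1 P2.a=1 P2.b=1
P1.a=2 P2.a=0 P2.b=0
P1.a=2 P2.a=0 P2.b=1
P1.a=2 P2.a=1 P2.b=1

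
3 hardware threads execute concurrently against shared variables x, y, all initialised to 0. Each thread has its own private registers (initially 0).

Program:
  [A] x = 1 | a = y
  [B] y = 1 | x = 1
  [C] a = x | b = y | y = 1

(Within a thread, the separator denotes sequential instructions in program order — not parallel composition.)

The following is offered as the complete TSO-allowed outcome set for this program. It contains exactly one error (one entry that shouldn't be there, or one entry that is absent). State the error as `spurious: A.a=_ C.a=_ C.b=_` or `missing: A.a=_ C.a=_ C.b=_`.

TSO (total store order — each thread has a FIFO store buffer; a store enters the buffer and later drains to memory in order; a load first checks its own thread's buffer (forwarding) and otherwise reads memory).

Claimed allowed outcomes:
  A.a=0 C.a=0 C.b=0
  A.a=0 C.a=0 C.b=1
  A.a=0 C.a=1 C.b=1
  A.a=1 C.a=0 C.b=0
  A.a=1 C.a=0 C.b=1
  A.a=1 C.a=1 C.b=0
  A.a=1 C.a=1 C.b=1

outcome vector order: (A.a,C.a,C.b)
TSO (8): 0/0/0, 0/0/1, 0/1/0, 0/1/1, 1/0/0, 1/0/1, 1/1/0, 1/1/1
TSO∖claimed = {0/1/0}

missing: A.a=0 C.a=1 C.b=0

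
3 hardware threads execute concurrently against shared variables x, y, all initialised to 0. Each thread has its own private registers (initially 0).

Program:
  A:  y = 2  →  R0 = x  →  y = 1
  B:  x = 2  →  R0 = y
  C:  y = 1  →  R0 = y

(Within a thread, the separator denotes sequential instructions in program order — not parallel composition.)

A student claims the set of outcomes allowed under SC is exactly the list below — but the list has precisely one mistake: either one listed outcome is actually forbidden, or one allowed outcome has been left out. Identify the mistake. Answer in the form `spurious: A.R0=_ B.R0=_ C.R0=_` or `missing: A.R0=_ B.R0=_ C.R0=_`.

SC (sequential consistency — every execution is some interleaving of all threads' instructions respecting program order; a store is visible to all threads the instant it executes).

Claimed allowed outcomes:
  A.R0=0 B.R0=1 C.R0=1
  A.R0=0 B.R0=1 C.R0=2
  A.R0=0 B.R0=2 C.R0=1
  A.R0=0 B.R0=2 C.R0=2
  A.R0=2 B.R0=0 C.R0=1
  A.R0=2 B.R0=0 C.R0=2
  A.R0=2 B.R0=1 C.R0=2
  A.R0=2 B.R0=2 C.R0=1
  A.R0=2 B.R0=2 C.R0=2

missing: A.R0=2 B.R0=1 C.R0=1

outcome vector order: (A.R0,B.R0,C.R0)
SC: 10 outcomes — {(0,1,1) (0,1,2) (0,2,1) (0,2,2) (2,0,1) (2,0,2) (2,1,1) (2,1,2) (2,2,1) (2,2,2)}
SC∖claimed = {(2,1,1)}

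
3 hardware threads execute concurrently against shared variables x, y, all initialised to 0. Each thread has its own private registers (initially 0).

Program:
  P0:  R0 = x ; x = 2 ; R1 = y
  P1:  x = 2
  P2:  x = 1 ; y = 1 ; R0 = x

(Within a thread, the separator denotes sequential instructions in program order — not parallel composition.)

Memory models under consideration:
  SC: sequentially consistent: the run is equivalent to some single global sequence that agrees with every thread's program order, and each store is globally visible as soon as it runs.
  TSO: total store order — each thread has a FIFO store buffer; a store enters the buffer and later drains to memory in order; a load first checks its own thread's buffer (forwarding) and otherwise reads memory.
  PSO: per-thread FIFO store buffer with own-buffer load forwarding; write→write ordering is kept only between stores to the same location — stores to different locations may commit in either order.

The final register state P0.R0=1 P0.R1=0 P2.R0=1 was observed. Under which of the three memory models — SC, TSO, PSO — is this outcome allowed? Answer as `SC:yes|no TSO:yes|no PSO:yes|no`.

outcome vector order: (P0.R0,P0.R1,P2.R0)
SC: 11 outcomes — {<0 0 1> <0 0 2> <0 1 1> <0 1 2> <1 0 2> <1 1 1> <1 1 2> <2 0 1> <2 0 2> <2 1 1> <2 1 2>}
TSO: 12 outcomes — {<0 0 1> <0 0 2> <0 1 1> <0 1 2> <1 0 1> <1 0 2> <1 1 1> <1 1 2> <2 0 1> <2 0 2> <2 1 1> <2 1 2>}
PSO: 12 outcomes — {<0 0 1> <0 0 2> <0 1 1> <0 1 2> <1 0 1> <1 0 2> <1 1 1> <1 1 2> <2 0 1> <2 0 2> <2 1 1> <2 1 2>}
target <1 0 1> ∈ {TSO,PSO}

SC:no TSO:yes PSO:yes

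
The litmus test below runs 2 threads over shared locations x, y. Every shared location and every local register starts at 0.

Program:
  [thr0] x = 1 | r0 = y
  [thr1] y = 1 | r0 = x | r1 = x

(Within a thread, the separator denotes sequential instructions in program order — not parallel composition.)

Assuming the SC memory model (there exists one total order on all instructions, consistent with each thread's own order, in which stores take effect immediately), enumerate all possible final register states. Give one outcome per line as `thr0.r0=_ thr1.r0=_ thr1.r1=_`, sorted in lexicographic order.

thr0.r0=0 thr1.r0=1 thr1.r1=1
thr0.r0=1 thr1.r0=0 thr1.r1=0
thr0.r0=1 thr1.r0=0 thr1.r1=1
thr0.r0=1 thr1.r0=1 thr1.r1=1

outcome vector order: (thr0.r0,thr1.r0,thr1.r1)
|SC outcomes| = 4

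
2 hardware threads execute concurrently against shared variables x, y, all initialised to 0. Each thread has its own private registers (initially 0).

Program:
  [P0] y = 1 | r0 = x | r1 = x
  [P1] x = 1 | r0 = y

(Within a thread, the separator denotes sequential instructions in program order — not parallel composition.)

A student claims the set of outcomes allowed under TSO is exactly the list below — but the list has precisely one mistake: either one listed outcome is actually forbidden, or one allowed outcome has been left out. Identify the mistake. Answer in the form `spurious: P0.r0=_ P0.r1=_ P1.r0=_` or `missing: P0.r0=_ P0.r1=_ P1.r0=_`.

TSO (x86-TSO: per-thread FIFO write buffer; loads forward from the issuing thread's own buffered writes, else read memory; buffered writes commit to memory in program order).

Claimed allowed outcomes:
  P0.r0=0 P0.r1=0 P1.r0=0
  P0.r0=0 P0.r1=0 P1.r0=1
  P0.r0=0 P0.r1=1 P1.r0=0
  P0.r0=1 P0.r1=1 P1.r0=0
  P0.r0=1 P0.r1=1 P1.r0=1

missing: P0.r0=0 P0.r1=1 P1.r0=1

outcome vector order: (P0.r0,P0.r1,P1.r0)
TSO (6): 0/0/0; 0/0/1; 0/1/0; 0/1/1; 1/1/0; 1/1/1
TSO∖claimed = {0/1/1}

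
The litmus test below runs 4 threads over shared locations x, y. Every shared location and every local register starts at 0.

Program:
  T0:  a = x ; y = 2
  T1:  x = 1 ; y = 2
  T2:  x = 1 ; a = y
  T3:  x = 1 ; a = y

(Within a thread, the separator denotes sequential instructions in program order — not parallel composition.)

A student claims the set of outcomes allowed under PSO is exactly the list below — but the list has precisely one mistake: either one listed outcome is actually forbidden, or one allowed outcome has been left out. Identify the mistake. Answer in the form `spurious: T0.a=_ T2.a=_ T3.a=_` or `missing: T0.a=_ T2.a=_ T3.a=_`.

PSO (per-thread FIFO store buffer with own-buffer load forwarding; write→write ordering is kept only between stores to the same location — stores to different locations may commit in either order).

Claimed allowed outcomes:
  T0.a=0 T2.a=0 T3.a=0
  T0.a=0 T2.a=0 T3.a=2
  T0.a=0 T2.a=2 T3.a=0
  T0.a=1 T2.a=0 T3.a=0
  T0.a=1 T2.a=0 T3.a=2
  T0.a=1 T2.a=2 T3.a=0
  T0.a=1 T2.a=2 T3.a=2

missing: T0.a=0 T2.a=2 T3.a=2

outcome vector order: (T0.a,T2.a,T3.a)
[PSO] allowed = {<0 0 0>; <0 0 2>; <0 2 0>; <0 2 2>; <1 0 0>; <1 0 2>; <1 2 0>; <1 2 2>}
PSO∖claimed = {<0 2 2>}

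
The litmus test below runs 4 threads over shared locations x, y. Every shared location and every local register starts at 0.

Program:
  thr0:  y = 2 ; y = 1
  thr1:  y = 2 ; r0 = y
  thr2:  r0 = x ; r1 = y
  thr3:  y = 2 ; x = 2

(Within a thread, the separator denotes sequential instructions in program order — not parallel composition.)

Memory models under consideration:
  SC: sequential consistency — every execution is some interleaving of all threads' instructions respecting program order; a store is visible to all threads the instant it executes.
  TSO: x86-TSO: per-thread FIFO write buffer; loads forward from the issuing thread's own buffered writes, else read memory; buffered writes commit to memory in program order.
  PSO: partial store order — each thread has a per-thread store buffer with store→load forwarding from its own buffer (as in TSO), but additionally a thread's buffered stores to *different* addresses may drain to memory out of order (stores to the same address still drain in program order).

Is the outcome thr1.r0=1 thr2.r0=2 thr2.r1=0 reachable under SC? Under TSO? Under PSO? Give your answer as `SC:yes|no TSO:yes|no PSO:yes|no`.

SC:no TSO:no PSO:yes

outcome vector order: (thr1.r0,thr2.r0,thr2.r1)
under SC → (1,0,0); (1,0,1); (1,0,2); (1,2,1); (1,2,2); (2,0,0); (2,0,1); (2,0,2); (2,2,1); (2,2,2)
under TSO → (1,0,0); (1,0,1); (1,0,2); (1,2,1); (1,2,2); (2,0,0); (2,0,1); (2,0,2); (2,2,1); (2,2,2)
under PSO → (1,0,0); (1,0,1); (1,0,2); (1,2,0); (1,2,1); (1,2,2); (2,0,0); (2,0,1); (2,0,2); (2,2,0); (2,2,1); (2,2,2)
target (1,2,0) ∈ {PSO}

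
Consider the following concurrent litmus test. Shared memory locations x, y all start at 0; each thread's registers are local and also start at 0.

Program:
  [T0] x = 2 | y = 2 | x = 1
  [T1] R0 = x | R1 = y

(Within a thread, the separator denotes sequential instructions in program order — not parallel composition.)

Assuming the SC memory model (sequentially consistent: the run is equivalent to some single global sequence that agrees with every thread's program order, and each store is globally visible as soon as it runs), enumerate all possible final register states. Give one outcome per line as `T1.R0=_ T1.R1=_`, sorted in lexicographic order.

T1.R0=0 T1.R1=0
T1.R0=0 T1.R1=2
T1.R0=1 T1.R1=2
T1.R0=2 T1.R1=0
T1.R0=2 T1.R1=2

outcome vector order: (T1.R0,T1.R1)
|SC outcomes| = 5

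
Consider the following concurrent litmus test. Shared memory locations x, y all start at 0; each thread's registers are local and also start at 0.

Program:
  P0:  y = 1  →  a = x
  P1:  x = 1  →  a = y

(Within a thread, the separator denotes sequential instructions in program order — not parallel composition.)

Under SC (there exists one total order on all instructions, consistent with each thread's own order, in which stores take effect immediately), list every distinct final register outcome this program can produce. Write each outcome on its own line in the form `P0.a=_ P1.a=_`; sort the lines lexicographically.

outcome vector order: (P0.a,P1.a)
|SC outcomes| = 3

P0.a=0 P1.a=1
P0.a=1 P1.a=0
P0.a=1 P1.a=1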